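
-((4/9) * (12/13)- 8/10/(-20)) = -439/975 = -0.45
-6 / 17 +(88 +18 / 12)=3031 / 34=89.15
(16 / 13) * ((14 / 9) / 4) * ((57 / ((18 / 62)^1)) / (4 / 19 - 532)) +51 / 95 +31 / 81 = 0.74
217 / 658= 0.33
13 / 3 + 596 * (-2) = -1187.67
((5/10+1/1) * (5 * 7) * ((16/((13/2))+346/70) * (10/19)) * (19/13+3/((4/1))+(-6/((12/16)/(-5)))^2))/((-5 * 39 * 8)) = -14773065/70304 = -210.13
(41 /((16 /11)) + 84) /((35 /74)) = 237.20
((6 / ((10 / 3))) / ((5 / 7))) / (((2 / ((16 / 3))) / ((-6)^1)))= -1008 / 25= -40.32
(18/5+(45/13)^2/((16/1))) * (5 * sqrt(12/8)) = 58797 * sqrt(6)/5408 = 26.63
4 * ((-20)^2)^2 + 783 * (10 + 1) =648613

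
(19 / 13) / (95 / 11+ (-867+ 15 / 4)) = -836 / 488839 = -0.00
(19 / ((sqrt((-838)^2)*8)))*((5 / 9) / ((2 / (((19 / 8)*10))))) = 0.02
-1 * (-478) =478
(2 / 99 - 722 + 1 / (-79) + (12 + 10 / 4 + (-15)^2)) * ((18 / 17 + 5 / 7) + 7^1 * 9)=-29086704538 / 930699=-31252.54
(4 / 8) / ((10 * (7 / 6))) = 3 / 70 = 0.04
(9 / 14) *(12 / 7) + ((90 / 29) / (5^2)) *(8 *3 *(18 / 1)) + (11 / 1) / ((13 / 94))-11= 11385657 / 92365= 123.27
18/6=3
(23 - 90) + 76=9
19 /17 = 1.12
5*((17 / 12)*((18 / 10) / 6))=17 / 8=2.12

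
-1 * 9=-9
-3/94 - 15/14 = -363/329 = -1.10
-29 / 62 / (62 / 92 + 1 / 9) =-6003 / 10075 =-0.60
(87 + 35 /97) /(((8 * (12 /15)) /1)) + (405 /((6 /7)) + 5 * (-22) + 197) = 889529 /1552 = 573.15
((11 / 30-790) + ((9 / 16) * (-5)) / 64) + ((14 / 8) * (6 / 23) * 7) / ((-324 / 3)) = -836962927 / 1059840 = -789.71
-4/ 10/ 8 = -1/ 20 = -0.05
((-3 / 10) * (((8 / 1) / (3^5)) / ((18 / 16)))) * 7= -224 / 3645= -0.06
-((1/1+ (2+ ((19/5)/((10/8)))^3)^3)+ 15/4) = -415963848162859579/15258789062500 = -27260.61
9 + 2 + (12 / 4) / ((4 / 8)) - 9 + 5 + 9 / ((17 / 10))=18.29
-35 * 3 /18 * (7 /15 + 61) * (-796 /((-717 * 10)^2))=642173 /115670025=0.01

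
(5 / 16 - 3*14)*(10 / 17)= -3335 / 136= -24.52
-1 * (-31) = 31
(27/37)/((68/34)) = 27/74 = 0.36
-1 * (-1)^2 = -1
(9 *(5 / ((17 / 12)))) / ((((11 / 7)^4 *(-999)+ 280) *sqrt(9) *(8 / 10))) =-540225 / 237219343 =-0.00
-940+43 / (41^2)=-939.97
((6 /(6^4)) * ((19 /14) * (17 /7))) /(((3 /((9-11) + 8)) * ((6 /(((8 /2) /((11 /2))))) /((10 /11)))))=1615 /480249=0.00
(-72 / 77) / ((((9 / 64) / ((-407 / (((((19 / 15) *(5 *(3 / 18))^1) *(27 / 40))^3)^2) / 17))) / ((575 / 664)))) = 356935270400000000 / 338746009478373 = 1053.70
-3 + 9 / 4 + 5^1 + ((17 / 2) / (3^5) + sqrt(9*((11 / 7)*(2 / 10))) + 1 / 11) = 3*sqrt(385) / 35 + 46787 / 10692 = 6.06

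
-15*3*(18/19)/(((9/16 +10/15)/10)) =-388800/1121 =-346.83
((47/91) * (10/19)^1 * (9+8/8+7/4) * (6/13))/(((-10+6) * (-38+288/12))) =33135/1258712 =0.03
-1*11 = -11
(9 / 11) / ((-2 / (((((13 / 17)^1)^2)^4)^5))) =-3250697832760783013369287898772061408898858409 / 363395492389171132062343618249694848637488001990422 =-0.00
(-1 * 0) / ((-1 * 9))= 0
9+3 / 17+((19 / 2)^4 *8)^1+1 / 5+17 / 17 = 11079049 / 170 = 65170.88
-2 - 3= -5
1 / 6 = 0.17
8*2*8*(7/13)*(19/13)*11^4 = 249248384/169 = 1474842.51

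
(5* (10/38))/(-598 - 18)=-25/11704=-0.00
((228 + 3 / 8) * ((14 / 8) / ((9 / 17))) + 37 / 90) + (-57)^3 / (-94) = 184458839 / 67680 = 2725.46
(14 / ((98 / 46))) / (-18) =-23 / 63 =-0.37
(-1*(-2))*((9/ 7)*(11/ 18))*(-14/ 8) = -11/ 4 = -2.75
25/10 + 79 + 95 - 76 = 100.50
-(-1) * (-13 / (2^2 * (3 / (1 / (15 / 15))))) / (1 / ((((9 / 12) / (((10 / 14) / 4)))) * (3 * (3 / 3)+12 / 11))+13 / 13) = -819 / 800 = -1.02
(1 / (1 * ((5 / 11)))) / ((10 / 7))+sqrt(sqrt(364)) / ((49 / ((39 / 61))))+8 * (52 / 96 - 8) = -8719 / 150+39 * sqrt(2) * 91^(1 / 4) / 2989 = -58.07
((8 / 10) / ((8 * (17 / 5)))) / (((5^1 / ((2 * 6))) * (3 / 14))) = 28 / 85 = 0.33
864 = 864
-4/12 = -1/3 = -0.33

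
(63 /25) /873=7 /2425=0.00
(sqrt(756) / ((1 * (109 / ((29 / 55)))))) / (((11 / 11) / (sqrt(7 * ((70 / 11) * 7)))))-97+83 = -14+8526 * sqrt(330) / 65945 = -11.65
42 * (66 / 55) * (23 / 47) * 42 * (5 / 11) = 243432 / 517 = 470.85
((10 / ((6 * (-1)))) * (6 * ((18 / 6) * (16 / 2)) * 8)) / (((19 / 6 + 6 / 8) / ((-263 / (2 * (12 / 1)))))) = 252480 / 47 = 5371.91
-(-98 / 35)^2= -196 / 25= -7.84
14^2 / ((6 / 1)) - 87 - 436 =-1471 / 3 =-490.33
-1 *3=-3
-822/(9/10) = -2740/3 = -913.33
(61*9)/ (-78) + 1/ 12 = -6.96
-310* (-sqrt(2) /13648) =0.03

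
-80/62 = -40/31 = -1.29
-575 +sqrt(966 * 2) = -531.05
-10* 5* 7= -350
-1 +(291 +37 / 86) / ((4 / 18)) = 225395 / 172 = 1310.44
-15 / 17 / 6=-5 / 34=-0.15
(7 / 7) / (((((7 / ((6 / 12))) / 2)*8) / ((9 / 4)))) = 9 / 224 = 0.04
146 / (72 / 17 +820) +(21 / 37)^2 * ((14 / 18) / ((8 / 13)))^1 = 22415593 / 38364856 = 0.58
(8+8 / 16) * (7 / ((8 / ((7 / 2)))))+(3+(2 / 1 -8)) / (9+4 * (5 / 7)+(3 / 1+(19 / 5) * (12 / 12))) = 540589 / 20896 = 25.87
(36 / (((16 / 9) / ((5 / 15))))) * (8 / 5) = 54 / 5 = 10.80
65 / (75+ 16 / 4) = 65 / 79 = 0.82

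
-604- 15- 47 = -666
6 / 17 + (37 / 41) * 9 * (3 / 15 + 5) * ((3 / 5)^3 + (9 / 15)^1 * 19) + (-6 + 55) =235213447 / 435625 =539.94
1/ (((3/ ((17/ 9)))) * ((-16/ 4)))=-17/ 108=-0.16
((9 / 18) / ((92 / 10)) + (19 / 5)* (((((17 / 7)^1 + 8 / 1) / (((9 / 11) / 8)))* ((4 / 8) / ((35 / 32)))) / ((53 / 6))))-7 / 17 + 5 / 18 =18253195139 / 913884300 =19.97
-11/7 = -1.57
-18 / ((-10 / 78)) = 702 / 5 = 140.40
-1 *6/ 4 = -3/ 2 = -1.50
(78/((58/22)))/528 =13/232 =0.06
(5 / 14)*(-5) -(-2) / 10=-111 / 70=-1.59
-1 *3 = -3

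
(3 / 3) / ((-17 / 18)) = -18 / 17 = -1.06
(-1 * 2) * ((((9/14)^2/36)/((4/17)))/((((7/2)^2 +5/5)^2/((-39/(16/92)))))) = 137241/1101128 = 0.12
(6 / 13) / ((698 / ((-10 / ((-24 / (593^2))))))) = 1758245 / 18148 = 96.88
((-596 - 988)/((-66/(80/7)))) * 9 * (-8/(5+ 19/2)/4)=-69120/203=-340.49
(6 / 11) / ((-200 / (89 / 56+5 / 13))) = -4311 / 800800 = -0.01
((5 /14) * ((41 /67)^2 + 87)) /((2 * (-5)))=-14008 /4489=-3.12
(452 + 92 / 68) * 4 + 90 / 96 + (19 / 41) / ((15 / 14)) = 303576697 / 167280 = 1814.78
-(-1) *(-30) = -30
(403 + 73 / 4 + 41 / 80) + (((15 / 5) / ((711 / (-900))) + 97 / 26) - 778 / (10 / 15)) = -61234193 / 82160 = -745.30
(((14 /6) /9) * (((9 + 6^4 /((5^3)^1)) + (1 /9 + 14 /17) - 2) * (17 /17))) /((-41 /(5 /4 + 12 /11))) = -126188699 /465770250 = -0.27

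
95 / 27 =3.52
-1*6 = -6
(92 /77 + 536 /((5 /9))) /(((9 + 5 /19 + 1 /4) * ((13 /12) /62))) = 7009721984 /1206205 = 5811.39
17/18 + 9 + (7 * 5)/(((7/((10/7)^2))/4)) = 44771/882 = 50.76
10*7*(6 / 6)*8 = 560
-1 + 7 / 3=4 / 3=1.33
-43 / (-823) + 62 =51069 / 823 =62.05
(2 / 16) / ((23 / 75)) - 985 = -181165 / 184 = -984.59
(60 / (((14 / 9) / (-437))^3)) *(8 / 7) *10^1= -36502540342200 / 2401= -15203057202.08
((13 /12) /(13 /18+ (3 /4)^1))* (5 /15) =13 /53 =0.25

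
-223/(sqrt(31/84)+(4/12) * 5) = -93660/607+1338 * sqrt(651)/607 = -98.06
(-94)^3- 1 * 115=-830699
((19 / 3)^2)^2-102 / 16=1038437 / 648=1602.53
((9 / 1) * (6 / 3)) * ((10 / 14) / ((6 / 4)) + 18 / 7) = 384 / 7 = 54.86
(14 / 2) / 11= 7 / 11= 0.64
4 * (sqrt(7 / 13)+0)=4 * sqrt(91) / 13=2.94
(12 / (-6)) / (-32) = 1 / 16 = 0.06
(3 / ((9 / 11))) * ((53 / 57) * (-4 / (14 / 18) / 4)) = -4.38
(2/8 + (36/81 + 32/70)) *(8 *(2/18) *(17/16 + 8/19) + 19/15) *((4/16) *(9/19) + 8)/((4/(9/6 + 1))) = 3957975407/261999360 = 15.11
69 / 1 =69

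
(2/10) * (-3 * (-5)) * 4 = 12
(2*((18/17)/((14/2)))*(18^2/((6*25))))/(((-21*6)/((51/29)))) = -324/35525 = -0.01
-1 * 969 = -969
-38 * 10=-380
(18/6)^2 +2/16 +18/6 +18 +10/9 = 2249/72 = 31.24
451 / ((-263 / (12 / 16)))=-1353 / 1052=-1.29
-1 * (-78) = 78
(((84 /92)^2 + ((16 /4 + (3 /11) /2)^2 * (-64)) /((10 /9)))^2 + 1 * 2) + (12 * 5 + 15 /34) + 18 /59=199235113774184618299 /205472176862150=969645.22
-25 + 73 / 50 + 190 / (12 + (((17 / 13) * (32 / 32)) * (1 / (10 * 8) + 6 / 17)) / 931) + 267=21520136603 / 82995550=259.29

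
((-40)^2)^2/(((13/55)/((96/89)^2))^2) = 657733976064000000/10603438729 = 62030251.97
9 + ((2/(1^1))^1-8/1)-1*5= -2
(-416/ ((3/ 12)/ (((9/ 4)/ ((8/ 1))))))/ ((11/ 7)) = -3276/ 11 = -297.82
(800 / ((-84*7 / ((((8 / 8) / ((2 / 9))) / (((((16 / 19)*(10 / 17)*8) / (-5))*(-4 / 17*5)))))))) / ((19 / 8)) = -4335 / 1568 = -2.76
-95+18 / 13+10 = -1087 / 13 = -83.62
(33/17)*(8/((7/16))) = 4224/119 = 35.50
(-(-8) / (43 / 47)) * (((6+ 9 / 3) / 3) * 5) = 5640 / 43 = 131.16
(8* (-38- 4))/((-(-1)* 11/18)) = -6048/11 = -549.82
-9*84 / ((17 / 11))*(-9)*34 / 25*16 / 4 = 23950.08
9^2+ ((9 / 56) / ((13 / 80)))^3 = 61768251 / 753571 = 81.97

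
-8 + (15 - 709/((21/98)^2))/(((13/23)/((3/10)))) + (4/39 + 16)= -3189907/390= -8179.25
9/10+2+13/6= 76/15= 5.07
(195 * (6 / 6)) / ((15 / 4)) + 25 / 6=337 / 6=56.17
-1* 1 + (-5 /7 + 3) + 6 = 51 /7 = 7.29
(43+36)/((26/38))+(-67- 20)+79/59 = 22857/767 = 29.80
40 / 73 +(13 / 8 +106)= 63173 / 584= 108.17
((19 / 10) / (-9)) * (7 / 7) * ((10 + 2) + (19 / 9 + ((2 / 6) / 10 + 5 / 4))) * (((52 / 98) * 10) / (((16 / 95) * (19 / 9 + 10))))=-13004303 / 1538208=-8.45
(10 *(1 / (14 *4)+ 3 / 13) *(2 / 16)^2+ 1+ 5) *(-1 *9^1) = -1266129 / 23296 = -54.35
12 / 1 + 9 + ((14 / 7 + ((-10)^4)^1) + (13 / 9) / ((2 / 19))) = 180661 / 18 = 10036.72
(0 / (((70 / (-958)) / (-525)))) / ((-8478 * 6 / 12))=0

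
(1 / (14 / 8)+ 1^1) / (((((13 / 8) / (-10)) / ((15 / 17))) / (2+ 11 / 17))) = -594000 / 26299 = -22.59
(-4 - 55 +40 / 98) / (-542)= 2871 / 26558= 0.11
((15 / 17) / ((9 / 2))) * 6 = 20 / 17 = 1.18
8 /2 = 4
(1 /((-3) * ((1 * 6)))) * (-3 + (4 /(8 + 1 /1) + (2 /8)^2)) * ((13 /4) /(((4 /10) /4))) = 23335 /5184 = 4.50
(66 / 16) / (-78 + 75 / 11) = -121 / 2088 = -0.06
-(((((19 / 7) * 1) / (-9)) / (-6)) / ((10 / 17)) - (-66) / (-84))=0.70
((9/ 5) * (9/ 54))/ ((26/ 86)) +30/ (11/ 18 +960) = 2300739/ 2247830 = 1.02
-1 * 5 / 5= -1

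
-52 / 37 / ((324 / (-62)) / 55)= 44330 / 2997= 14.79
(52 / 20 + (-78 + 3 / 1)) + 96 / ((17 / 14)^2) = -10538 / 1445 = -7.29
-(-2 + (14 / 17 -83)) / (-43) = -1431 / 731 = -1.96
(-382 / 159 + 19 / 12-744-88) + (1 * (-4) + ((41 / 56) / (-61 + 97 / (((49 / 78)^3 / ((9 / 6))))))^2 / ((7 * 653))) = -21285916041778080865103911 / 25436697066380290590912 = -836.82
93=93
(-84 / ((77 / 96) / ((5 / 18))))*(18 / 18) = -29.09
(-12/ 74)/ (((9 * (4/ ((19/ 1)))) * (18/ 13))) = -247/ 3996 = -0.06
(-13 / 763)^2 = 169 / 582169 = 0.00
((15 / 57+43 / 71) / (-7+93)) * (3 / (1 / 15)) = 0.45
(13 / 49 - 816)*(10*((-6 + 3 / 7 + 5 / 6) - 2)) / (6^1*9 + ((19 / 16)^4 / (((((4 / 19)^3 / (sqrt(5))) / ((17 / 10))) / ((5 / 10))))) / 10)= 143279400205384270479360000 / 61560811261538847401633 - 144193431577145027801907200*sqrt(5) / 184682433784616542204899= 581.60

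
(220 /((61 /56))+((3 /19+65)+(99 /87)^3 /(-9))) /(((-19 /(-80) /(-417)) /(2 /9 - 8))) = 5873929180924000 /1611210507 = 3645662.16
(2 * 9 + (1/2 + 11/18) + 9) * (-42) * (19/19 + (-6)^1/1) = 17710/3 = 5903.33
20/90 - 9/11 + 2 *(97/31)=17377/3069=5.66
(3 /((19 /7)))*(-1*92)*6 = -11592 /19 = -610.11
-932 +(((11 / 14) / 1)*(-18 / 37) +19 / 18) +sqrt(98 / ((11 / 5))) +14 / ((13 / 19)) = -55203893 / 60606 +7*sqrt(110) / 11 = -904.19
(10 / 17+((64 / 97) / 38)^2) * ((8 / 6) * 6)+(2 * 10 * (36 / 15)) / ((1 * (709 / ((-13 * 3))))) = 84661711680 / 40939810397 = 2.07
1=1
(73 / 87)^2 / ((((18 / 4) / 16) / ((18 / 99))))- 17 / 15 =-2540929 / 3746655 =-0.68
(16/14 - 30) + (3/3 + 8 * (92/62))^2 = 920285/6727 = 136.80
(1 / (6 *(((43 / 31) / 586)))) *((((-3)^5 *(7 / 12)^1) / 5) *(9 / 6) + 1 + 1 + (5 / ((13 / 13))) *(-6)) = -25623143 / 5160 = -4965.73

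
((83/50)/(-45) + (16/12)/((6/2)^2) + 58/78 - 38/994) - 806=-35115456289/43611750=-805.18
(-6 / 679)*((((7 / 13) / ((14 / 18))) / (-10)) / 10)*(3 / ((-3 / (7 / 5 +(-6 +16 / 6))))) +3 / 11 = 6623121 / 24274250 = 0.27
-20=-20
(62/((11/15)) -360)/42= -505/77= -6.56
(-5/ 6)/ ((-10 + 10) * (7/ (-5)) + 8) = -5/ 48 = -0.10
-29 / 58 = -1 / 2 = -0.50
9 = 9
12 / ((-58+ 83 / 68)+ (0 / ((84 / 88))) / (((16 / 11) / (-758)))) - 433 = -557543 / 1287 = -433.21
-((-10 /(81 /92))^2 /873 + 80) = -459066640 /5727753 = -80.15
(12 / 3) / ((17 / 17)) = 4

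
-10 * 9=-90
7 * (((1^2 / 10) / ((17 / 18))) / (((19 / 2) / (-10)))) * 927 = -233604 / 323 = -723.23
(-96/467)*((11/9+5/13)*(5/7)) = -30080/127491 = -0.24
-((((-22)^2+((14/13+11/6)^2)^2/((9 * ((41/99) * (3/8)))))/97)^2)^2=-8614580371359871424646845367120555653719140625/9286692765801423191513479700365515493594896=-927.63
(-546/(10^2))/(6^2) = -0.15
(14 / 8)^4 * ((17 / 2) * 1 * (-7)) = -285719 / 512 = -558.04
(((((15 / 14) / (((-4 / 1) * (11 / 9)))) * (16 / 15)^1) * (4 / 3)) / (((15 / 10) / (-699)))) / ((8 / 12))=217.87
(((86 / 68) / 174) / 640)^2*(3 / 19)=1849 / 90792217804800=0.00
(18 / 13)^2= 324 / 169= 1.92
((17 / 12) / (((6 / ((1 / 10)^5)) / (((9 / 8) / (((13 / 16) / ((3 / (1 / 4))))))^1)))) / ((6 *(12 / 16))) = 17 / 1950000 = 0.00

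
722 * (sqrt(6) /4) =442.13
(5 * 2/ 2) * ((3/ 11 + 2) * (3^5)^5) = 105911076180375/ 11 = 9628279652761.36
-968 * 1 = -968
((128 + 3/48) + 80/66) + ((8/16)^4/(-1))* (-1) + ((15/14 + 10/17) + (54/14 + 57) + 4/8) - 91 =101.35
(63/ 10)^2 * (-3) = -11907/ 100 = -119.07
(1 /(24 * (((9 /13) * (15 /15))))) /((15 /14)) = 91 /1620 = 0.06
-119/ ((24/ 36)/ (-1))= 357/ 2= 178.50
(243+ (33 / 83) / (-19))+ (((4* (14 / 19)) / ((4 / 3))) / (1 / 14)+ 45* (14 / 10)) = 336.93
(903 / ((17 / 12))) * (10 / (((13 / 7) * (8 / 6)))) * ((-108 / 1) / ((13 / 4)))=-245760480 / 2873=-85541.41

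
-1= -1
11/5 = 2.20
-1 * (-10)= 10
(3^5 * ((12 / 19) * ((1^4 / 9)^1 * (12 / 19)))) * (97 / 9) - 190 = -26686 / 361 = -73.92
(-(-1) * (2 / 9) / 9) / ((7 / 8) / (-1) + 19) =16 / 11745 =0.00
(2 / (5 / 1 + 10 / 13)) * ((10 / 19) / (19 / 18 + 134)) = 24 / 17765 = 0.00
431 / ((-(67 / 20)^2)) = -172400 / 4489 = -38.40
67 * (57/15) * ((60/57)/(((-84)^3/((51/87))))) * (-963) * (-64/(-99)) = 487492/2954259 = 0.17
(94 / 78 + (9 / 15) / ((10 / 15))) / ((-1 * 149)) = -821 / 58110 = -0.01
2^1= 2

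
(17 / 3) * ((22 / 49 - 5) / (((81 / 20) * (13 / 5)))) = -379100 / 154791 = -2.45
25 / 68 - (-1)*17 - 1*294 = -18811 / 68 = -276.63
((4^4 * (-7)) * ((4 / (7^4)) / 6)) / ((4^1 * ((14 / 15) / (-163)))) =52160 / 2401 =21.72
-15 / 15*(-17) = 17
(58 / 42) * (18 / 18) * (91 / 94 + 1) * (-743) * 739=-2945798105 / 1974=-1492298.94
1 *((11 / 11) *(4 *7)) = 28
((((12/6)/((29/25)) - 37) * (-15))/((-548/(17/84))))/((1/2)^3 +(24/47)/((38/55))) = -0.23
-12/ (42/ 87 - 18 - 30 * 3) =174/ 1559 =0.11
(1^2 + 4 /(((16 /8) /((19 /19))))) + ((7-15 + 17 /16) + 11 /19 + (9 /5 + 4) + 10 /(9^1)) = 48599 /13680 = 3.55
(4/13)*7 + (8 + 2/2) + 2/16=1173/104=11.28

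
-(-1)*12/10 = 1.20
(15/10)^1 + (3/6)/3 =5/3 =1.67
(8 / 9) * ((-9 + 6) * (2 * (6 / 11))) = -32 / 11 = -2.91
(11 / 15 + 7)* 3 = 116 / 5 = 23.20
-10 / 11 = -0.91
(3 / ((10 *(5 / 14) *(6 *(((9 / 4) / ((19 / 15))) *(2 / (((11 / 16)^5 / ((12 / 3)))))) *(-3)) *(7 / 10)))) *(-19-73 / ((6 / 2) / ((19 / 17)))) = 1802321741 / 54145843200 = 0.03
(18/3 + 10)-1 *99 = -83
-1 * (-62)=62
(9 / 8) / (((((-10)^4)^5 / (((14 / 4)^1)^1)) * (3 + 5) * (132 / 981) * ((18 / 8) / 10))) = 2289 / 14080000000000000000000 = 0.00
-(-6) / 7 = 6 / 7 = 0.86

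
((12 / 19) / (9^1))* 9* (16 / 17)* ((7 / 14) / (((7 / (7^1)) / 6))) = 576 / 323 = 1.78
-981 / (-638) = 981 / 638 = 1.54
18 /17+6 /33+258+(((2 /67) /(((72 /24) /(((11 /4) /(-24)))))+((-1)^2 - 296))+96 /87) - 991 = -53663509189 /52321104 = -1025.66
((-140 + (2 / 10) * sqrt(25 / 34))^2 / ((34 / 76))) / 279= 12661619 / 80631 - 5320 * sqrt(34) / 80631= 156.65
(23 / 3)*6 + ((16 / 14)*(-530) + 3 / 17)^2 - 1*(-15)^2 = 5189964662 / 14161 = 366497.05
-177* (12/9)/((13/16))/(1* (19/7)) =-26432/247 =-107.01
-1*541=-541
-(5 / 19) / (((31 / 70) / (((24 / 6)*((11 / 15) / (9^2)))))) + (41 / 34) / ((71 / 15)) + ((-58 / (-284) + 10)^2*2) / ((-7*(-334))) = 0.32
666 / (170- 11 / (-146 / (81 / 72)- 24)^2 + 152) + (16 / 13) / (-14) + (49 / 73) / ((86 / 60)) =431418268765882 / 176181430770709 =2.45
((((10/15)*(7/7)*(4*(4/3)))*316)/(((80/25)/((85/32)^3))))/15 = 438.69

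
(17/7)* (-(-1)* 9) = 21.86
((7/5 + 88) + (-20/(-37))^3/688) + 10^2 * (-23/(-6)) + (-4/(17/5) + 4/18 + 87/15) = 795757188992/1666230435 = 477.58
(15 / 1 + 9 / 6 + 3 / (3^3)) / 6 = 2.77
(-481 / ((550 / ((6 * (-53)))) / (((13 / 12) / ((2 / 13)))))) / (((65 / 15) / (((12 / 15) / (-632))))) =-0.57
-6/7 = -0.86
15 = 15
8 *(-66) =-528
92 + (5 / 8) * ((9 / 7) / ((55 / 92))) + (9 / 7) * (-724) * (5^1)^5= -63994375 / 22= -2908835.23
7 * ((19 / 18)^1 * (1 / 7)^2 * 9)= 19 / 14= 1.36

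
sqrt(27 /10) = 3*sqrt(30) /10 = 1.64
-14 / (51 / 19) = -266 / 51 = -5.22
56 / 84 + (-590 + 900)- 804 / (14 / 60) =-65836 / 21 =-3135.05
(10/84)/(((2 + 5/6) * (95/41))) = 41/2261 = 0.02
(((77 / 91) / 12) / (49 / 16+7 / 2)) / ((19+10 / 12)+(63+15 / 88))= 3872 / 29911245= 0.00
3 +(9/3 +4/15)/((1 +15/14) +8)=7031/2115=3.32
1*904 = 904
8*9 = 72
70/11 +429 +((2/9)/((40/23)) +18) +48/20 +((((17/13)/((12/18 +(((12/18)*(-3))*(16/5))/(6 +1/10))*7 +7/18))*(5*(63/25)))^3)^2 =8930537276432789561858643905560901/63935492842009037300095687500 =139680.43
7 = 7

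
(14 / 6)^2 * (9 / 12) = 49 / 12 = 4.08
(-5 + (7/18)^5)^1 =-9431033/1889568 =-4.99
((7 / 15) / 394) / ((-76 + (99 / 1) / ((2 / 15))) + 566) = 7 / 7284075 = 0.00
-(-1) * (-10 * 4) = -40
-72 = -72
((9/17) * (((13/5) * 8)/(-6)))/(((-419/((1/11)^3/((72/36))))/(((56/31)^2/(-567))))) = -11648/1229980301055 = -0.00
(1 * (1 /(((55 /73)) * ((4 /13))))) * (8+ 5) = 12337 /220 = 56.08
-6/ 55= -0.11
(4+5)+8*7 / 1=65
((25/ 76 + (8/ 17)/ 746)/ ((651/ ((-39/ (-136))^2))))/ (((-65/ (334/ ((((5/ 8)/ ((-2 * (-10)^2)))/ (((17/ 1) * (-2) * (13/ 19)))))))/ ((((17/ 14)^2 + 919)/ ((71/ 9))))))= -21835571830417917/ 117513572784524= -185.81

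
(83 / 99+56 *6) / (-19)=-33347 / 1881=-17.73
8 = 8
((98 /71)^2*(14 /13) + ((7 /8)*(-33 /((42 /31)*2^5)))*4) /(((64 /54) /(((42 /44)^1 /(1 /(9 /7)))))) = -0.63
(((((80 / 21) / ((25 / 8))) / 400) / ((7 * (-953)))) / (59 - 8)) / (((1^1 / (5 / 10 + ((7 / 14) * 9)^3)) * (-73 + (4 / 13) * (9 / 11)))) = 0.00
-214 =-214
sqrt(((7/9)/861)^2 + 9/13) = sqrt(143377702)/14391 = 0.83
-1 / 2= -0.50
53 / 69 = 0.77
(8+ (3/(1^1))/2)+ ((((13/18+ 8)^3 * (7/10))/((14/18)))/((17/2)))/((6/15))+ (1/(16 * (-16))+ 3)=66323311/352512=188.14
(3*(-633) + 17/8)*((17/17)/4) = -15175/32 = -474.22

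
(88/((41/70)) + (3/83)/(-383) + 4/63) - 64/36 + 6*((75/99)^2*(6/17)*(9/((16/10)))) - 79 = 76.37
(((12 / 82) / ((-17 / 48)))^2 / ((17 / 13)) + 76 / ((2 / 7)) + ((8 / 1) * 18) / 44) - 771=-45568196815 / 90846283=-501.60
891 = 891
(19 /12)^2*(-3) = -7.52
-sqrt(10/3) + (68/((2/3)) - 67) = 35 - sqrt(30)/3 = 33.17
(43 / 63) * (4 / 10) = 86 / 315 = 0.27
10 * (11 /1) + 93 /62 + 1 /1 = 225 /2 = 112.50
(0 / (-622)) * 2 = 0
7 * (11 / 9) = 77 / 9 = 8.56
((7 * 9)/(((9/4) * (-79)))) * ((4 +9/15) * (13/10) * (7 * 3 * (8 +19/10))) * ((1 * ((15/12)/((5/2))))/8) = -27.54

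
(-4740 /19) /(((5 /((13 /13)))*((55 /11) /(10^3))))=-189600 /19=-9978.95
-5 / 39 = -0.13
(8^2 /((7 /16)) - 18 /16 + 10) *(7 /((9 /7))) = 60823 /72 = 844.76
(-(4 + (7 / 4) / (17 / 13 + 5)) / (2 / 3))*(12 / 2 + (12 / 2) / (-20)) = -36.57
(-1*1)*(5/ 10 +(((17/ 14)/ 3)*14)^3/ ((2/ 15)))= -12287/ 9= -1365.22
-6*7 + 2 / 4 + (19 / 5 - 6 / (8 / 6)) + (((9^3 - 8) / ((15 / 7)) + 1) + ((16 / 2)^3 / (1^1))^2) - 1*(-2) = 3936619 / 15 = 262441.27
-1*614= -614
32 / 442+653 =144329 / 221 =653.07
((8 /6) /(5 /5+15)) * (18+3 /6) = 37 /24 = 1.54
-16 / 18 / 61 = -8 / 549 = -0.01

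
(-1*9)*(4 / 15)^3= -64 / 375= -0.17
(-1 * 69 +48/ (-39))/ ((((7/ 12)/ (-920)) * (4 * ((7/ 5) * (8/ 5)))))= 7874625/ 637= 12362.05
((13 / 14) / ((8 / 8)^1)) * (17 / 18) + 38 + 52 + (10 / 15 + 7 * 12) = 44237 / 252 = 175.54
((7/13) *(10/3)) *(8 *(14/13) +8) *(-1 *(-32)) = 161280/169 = 954.32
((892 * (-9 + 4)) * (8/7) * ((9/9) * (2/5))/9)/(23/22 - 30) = 313984/40131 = 7.82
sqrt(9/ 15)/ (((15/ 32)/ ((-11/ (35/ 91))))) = -4576 * sqrt(15)/ 375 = -47.26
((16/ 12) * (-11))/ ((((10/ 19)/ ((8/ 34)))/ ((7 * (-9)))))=35112/ 85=413.08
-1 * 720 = -720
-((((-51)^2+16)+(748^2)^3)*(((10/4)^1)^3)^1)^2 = -479335065119781245089486192829058765625/64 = -7489610392496581954523222000000000000.00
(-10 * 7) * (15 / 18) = -175 / 3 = -58.33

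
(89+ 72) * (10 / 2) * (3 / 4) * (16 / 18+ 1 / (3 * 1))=8855 / 12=737.92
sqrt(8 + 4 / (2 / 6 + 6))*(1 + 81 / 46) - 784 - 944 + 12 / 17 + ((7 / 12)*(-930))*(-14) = 127*sqrt(779) / 437 + 99751 / 17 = 5875.82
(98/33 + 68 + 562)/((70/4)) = 5968/165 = 36.17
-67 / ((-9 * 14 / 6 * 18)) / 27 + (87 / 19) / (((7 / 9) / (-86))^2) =75990403207 / 1357398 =55982.40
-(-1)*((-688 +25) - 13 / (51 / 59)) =-34580 / 51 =-678.04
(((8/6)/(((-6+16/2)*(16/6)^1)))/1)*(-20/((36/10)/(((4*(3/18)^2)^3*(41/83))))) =-1025/1089126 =-0.00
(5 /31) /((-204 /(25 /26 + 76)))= -3335 /54808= -0.06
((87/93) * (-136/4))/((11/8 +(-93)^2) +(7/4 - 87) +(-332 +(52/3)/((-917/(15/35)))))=-50633072/13106397589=-0.00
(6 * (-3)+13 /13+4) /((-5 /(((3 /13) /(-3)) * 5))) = -1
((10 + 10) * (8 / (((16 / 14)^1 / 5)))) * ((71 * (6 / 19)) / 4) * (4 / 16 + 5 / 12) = 2615.79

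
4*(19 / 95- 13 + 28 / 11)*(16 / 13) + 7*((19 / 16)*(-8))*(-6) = 249189 / 715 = 348.52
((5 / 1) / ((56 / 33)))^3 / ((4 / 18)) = 40429125 / 351232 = 115.11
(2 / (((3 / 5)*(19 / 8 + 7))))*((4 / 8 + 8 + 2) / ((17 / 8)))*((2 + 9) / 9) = 4928 / 2295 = 2.15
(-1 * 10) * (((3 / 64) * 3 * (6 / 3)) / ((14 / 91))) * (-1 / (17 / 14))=4095 / 272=15.06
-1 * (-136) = 136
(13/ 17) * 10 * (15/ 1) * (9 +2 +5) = 31200/ 17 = 1835.29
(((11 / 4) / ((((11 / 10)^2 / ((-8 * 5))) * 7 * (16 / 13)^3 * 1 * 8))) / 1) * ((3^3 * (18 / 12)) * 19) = -670.04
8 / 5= 1.60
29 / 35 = 0.83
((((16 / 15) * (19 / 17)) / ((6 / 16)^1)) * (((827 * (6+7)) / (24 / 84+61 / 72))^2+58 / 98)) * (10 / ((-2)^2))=1749397310169695168 / 2444329377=715696225.98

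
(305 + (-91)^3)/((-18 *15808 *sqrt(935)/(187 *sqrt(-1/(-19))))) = 376633 *sqrt(17765)/13515840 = 3.71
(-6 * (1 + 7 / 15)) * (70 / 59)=-616 / 59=-10.44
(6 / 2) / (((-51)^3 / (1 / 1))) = -1 / 44217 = -0.00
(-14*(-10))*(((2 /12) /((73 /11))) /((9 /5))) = 3850 /1971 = 1.95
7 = 7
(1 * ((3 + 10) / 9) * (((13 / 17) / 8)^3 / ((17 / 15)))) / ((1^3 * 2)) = 142805 / 256576512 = 0.00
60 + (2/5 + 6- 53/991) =328747/4955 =66.35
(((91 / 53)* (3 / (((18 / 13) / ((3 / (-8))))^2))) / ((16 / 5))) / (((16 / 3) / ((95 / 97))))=7305025 / 336920576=0.02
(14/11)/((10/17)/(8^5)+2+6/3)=3899392/12255287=0.32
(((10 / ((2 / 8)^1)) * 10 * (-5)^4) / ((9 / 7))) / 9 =1750000 / 81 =21604.94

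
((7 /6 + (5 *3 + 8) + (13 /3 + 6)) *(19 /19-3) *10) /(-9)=230 /3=76.67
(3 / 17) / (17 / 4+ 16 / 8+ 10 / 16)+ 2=1894 / 935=2.03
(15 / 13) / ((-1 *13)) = -15 / 169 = -0.09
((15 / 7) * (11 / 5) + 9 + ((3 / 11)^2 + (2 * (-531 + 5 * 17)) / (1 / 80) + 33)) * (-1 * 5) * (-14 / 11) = -604022900 / 1331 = -453811.34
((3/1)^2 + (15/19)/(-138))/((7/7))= 7861/874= 8.99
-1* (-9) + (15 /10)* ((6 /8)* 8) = 18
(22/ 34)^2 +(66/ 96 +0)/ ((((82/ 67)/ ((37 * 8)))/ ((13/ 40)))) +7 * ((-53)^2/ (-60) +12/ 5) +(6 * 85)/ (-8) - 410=-4153077181/ 5687520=-730.21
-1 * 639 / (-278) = 639 / 278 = 2.30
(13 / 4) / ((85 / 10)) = 13 / 34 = 0.38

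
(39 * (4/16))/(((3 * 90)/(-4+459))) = 1183/72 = 16.43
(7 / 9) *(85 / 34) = 35 / 18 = 1.94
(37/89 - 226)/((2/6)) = -60231/89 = -676.75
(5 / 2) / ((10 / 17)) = 17 / 4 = 4.25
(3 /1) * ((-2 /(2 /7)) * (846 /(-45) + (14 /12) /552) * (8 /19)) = 2179051 /13110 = 166.21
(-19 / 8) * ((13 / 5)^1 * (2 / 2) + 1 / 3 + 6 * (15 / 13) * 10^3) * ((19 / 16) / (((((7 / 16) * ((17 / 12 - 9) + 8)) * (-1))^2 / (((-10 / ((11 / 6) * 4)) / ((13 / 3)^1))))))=421248809088 / 2277275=184979.33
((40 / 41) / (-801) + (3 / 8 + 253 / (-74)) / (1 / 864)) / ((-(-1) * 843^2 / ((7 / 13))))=-22369854556 / 11225781852129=-0.00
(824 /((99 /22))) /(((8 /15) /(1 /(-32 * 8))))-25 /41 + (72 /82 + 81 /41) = 14213 /15744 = 0.90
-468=-468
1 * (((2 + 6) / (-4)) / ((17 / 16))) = -32 / 17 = -1.88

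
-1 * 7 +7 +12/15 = 0.80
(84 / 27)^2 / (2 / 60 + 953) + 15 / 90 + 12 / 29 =26443939 / 44773506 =0.59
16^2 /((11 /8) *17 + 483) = 2048 /4051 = 0.51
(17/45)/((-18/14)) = -119/405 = -0.29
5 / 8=0.62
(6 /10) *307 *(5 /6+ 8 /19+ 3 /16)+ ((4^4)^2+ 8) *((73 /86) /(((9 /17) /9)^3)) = 3573111560375 /13072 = 273340847.64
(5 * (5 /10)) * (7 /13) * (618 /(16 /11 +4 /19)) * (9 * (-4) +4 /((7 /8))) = -5919925 /377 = -15702.72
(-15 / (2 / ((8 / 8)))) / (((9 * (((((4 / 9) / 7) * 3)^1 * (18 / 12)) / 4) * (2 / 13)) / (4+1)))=-2275 / 6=-379.17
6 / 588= 1 / 98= 0.01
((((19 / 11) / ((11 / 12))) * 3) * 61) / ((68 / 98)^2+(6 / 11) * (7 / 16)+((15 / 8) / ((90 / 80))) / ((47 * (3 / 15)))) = 113002277472 / 294087299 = 384.25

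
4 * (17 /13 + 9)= 536 /13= 41.23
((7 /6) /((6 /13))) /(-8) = -91 /288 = -0.32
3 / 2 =1.50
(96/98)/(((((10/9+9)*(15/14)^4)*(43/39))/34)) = 60928/26875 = 2.27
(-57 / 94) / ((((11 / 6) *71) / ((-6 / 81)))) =38 / 110121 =0.00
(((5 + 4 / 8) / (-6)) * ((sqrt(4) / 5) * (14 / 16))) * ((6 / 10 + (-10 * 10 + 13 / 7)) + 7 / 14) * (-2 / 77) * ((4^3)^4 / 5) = -7122976768 / 2625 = -2713514.96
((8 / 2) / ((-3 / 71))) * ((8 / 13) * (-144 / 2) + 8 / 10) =4118.73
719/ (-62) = -11.60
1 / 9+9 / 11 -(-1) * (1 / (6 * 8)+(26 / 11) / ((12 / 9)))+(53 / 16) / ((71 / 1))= 155735 / 56232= 2.77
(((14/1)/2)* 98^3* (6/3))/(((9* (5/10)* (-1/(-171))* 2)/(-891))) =-223068151152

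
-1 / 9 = -0.11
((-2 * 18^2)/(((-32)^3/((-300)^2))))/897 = 151875/76544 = 1.98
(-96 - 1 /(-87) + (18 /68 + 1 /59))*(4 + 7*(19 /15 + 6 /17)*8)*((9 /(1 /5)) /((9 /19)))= -3831757177106 /4450311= -861008.85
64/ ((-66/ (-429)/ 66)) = 27456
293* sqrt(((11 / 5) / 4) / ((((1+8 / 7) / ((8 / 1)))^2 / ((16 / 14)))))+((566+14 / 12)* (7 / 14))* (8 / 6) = 1245.36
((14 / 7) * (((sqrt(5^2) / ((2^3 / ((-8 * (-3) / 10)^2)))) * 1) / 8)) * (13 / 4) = 117 / 40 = 2.92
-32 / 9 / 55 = -32 / 495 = -0.06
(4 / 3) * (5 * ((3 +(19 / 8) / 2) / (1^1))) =335 / 12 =27.92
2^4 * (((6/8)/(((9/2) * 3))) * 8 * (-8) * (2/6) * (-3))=512/9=56.89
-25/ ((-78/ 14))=175/ 39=4.49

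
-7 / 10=-0.70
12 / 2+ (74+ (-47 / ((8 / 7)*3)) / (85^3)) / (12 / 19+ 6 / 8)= 23044420249 / 386898750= 59.56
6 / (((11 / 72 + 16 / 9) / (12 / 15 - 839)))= -1810512 / 695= -2605.05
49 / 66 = 0.74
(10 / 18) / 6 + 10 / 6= 95 / 54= 1.76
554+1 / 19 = 10527 / 19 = 554.05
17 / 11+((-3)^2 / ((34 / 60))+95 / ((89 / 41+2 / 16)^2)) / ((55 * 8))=688146463 / 424122732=1.62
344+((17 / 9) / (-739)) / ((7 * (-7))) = 112109273 / 325899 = 344.00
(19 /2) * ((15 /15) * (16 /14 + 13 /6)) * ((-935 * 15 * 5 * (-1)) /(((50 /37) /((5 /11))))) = 41529725 /56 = 741602.23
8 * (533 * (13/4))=13858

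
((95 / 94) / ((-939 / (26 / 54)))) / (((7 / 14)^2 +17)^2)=-9880 / 5673164751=-0.00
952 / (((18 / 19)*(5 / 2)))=18088 / 45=401.96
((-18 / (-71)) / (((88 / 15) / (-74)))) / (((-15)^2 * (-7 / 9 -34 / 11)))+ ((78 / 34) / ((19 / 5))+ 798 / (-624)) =-3066771031 / 4567336280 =-0.67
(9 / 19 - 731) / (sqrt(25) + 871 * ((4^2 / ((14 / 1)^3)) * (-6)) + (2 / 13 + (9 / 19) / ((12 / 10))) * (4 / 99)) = 1225440216 / 42691991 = 28.70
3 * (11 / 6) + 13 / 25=301 / 50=6.02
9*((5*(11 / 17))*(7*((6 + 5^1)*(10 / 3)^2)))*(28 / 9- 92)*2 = -677600000 / 153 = -4428758.17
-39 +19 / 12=-37.42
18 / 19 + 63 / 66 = 795 / 418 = 1.90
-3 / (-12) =1 / 4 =0.25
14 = 14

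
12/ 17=0.71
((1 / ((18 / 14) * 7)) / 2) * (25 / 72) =0.02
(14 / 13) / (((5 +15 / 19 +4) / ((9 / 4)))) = 399 / 1612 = 0.25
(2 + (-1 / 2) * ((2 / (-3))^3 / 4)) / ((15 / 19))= 209 / 81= 2.58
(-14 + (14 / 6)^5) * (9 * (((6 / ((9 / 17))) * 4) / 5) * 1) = 364616 / 81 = 4501.43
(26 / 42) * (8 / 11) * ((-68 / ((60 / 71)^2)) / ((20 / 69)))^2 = 50504521638493 / 1039500000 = 48585.40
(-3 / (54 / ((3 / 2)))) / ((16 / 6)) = -1 / 32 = -0.03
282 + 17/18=5093/18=282.94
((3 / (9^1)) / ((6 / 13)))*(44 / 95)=286 / 855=0.33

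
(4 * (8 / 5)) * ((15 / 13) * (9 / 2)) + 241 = 3565 / 13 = 274.23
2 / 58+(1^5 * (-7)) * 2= -405 / 29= -13.97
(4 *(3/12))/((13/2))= 2/13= 0.15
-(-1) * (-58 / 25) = -58 / 25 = -2.32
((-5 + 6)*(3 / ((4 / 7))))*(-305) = -6405 / 4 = -1601.25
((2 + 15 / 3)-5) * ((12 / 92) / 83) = 6 / 1909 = 0.00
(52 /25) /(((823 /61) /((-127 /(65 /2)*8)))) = -495808 /102875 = -4.82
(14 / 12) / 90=7 / 540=0.01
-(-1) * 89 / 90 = 89 / 90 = 0.99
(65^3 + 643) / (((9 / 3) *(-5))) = -91756 / 5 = -18351.20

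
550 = 550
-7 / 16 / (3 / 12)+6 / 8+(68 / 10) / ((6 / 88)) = 1481 / 15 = 98.73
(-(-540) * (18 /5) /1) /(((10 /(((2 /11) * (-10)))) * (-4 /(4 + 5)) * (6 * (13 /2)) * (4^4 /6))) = 2187 /4576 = 0.48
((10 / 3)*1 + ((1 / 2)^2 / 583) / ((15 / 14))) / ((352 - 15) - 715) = -58307 / 6611220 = -0.01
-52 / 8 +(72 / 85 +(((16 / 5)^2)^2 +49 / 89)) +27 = 239725811 / 1891250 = 126.76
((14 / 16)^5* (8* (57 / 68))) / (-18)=-319333 / 1671168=-0.19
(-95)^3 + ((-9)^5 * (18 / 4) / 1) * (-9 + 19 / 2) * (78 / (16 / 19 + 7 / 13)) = -5704100903 / 682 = -8363784.32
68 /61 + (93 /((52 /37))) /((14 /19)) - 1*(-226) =14073831 /44408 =316.92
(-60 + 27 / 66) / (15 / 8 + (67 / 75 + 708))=-393300 / 4691071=-0.08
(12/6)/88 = 1/44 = 0.02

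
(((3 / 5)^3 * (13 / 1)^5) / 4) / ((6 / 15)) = 10024911 / 200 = 50124.56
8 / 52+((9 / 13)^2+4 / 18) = 1301 / 1521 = 0.86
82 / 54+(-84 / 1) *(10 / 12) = -1849 / 27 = -68.48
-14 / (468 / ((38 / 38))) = -7 / 234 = -0.03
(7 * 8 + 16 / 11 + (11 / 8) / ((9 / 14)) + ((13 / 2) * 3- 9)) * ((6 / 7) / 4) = 27757 / 1848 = 15.02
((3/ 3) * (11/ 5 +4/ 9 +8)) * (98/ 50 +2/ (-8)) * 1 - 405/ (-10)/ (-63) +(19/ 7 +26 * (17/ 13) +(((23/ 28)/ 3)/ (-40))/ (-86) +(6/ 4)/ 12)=392974823/ 7224000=54.40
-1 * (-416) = 416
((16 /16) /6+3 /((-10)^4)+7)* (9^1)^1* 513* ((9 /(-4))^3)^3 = -128196994663958139 /2621440000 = -48903272.50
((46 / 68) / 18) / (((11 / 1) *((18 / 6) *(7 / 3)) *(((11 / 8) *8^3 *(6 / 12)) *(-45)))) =-0.00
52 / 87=0.60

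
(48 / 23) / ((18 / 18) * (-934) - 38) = -4 / 1863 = -0.00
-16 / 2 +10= 2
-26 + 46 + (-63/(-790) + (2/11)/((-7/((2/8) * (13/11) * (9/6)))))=26856517/1338260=20.07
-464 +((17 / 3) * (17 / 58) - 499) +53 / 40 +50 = -3166849 / 3480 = -910.01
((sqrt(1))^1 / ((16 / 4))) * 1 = 0.25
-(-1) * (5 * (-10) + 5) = -45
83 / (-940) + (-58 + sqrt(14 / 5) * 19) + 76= 16837 / 940 + 19 * sqrt(70) / 5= 49.70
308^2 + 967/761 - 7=72187144/761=94858.27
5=5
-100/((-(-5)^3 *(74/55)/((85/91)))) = -1870/3367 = -0.56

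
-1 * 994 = -994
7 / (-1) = -7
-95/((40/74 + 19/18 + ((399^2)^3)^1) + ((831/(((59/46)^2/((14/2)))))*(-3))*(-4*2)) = -220242870/9354393320896335799897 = -0.00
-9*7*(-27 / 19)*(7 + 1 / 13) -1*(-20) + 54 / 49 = 7923506 / 12103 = 654.67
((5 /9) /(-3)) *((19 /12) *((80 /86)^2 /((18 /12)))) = -76000 /449307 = -0.17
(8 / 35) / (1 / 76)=608 / 35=17.37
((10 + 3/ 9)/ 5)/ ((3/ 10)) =62/ 9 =6.89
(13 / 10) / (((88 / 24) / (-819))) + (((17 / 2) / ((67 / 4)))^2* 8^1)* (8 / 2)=-139314029 / 493790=-282.13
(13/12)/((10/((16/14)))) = 0.12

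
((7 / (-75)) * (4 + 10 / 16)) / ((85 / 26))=-3367 / 25500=-0.13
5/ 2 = 2.50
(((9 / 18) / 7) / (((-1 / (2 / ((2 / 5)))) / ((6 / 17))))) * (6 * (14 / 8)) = -45 / 34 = -1.32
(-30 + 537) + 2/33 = 16733/33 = 507.06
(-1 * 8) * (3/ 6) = -4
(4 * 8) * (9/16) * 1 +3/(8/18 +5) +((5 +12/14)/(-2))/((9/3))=5167/294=17.57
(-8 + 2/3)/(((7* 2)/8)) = -88/21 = -4.19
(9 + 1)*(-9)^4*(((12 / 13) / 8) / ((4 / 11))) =1082565 / 52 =20818.56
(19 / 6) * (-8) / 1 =-76 / 3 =-25.33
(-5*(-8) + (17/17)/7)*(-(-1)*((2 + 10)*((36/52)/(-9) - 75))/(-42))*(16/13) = 8776192/8281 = 1059.80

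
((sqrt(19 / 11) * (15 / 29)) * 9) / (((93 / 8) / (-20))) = -7200 * sqrt(209) / 9889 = -10.53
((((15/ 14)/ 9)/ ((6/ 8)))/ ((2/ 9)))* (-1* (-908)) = 4540/ 7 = 648.57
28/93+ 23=23.30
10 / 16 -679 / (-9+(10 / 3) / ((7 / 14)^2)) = -16231 / 104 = -156.07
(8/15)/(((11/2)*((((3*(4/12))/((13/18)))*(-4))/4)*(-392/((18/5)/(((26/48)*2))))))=8/13475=0.00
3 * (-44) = -132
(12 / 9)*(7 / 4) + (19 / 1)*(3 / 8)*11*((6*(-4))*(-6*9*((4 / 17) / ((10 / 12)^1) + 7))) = 188623513 / 255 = 739700.05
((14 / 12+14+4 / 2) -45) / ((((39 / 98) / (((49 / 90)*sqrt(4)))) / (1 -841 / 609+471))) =-566108123 / 15795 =-35840.97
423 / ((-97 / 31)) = -13113 / 97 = -135.19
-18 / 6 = -3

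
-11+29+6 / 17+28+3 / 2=1627 / 34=47.85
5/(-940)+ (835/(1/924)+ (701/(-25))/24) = 21757394903/28200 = 771538.83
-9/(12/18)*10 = -135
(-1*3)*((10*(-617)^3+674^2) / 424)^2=-4136225837907822987 / 44944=-92030656770821.98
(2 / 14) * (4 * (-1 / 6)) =-2 / 21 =-0.10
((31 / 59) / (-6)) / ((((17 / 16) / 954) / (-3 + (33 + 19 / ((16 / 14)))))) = -3677034 / 1003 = -3666.04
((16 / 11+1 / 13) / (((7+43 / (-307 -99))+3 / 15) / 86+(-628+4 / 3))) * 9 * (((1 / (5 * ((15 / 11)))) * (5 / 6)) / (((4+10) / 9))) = -7373511 / 4266173561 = -0.00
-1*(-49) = 49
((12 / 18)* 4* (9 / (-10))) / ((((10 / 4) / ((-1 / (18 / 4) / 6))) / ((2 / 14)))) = 8 / 1575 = 0.01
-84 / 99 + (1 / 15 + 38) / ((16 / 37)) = 76719 / 880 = 87.18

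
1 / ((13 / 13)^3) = 1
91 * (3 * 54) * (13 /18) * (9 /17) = 95823 /17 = 5636.65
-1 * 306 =-306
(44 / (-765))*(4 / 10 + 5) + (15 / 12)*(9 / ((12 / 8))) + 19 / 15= 21563 / 2550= 8.46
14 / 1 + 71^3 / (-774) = -347075 / 774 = -448.42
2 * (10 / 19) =20 / 19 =1.05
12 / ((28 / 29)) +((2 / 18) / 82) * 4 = 32117 / 2583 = 12.43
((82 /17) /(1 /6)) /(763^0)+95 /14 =35.73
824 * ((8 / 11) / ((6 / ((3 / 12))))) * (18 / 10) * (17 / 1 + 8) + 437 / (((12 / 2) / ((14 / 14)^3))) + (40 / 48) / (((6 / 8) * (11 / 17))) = 237241 / 198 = 1198.19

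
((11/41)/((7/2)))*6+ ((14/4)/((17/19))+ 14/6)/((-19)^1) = 0.13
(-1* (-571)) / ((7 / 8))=4568 / 7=652.57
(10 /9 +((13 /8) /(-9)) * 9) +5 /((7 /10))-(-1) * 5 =5861 /504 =11.63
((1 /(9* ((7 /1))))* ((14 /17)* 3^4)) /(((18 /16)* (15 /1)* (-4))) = -4 /255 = -0.02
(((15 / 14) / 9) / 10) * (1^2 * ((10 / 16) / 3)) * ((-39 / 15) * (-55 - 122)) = 767 / 672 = 1.14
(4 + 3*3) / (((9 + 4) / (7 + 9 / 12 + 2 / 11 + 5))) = 569 / 44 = 12.93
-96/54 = -16/9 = -1.78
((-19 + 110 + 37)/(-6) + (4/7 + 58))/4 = 391/42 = 9.31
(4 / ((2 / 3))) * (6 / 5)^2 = 8.64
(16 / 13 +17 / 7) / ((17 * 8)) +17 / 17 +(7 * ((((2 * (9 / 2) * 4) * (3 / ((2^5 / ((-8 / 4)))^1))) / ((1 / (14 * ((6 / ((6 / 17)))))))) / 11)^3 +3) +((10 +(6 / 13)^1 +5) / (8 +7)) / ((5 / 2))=-4489835763451821 / 205905700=-21805300.99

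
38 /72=19 /36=0.53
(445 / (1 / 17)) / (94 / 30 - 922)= -113475 / 13783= -8.23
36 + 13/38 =1381/38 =36.34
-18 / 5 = -3.60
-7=-7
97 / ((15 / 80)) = 517.33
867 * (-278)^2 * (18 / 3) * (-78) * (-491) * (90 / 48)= 28869369996870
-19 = -19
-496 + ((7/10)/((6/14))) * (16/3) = -21928/45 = -487.29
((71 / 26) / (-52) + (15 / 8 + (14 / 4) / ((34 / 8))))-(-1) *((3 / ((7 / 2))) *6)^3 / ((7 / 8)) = 1090593906 / 6898073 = 158.10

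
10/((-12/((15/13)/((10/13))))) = -5/4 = -1.25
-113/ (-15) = 113/ 15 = 7.53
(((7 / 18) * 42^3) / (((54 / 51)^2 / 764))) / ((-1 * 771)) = -530131196 / 20817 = -25466.26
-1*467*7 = -3269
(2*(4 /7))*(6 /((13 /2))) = 96 /91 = 1.05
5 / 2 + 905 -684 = 447 / 2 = 223.50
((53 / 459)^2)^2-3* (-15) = 45.00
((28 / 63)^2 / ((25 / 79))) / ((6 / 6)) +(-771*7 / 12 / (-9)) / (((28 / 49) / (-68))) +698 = -42509369 / 8100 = -5248.07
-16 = -16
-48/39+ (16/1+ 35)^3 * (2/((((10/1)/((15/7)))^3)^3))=-131345769043/134296804096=-0.98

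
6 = 6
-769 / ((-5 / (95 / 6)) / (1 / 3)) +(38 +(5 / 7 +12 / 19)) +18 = 2080549 / 2394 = 869.07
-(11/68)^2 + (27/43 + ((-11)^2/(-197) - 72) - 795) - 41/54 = -917744458157/1057587408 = -867.77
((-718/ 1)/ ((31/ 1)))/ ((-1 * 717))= 718/ 22227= 0.03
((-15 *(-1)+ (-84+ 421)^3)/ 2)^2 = 366201192595456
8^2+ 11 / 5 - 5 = 306 / 5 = 61.20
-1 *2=-2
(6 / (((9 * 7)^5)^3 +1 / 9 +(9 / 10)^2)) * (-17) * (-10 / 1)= 918000 / 879732732574030927347535507129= 0.00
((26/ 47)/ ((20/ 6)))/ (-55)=-39/ 12925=-0.00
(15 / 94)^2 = 225 / 8836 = 0.03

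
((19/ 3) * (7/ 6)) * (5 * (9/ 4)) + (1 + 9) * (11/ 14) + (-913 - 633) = -81481/ 56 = -1455.02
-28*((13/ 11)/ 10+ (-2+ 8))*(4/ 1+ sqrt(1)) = -9422/ 11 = -856.55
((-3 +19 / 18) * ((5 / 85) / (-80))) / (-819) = -1 / 572832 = -0.00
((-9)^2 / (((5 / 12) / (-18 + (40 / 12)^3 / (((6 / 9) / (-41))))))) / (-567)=82648 / 105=787.12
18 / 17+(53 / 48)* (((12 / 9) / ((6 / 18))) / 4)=1765 / 816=2.16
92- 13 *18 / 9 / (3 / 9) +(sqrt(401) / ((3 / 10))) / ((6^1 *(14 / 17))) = 85 *sqrt(401) / 126 +14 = 27.51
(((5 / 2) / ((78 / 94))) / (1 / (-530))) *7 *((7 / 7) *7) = -3051475 / 39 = -78242.95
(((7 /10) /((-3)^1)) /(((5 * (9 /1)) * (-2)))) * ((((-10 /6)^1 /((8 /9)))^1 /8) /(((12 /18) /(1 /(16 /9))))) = -21 /40960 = -0.00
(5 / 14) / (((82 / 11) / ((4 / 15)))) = 11 / 861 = 0.01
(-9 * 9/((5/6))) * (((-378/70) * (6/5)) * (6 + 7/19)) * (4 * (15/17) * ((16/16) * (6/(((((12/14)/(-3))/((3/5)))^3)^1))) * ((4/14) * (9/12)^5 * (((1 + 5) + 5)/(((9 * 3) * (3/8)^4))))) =-1098820.18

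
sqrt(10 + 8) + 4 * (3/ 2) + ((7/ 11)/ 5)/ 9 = 3 * sqrt(2) + 2977/ 495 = 10.26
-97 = -97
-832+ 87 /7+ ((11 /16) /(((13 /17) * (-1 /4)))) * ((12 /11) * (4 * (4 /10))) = -375761 /455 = -825.85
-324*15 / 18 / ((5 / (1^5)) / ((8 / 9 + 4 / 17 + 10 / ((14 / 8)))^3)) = -785733016448 / 45499293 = -17269.13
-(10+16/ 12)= -34/ 3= -11.33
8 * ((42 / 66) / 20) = 14 / 55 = 0.25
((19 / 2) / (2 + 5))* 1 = 19 / 14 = 1.36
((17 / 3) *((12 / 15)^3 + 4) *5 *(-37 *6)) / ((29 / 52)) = -36894624 / 725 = -50889.14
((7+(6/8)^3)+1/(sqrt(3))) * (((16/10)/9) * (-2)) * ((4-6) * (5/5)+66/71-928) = 351808 * sqrt(3)/3195+522215/213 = 2642.43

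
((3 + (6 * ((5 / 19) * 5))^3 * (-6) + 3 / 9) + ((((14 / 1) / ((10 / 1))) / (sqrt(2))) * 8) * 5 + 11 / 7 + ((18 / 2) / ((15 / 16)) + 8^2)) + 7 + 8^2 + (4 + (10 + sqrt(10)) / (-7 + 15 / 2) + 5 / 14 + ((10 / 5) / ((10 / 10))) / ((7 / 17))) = -3995074871 / 1440390 + 2 * sqrt(10) + 28 * sqrt(2) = -2727.68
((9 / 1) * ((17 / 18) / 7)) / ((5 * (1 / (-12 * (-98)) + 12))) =1428 / 70565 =0.02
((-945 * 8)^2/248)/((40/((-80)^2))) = 1143072000/31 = 36873290.32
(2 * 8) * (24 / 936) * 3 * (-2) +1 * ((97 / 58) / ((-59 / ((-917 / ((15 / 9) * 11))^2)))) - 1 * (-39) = -4626263011 / 134570150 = -34.38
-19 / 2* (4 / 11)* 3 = -114 / 11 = -10.36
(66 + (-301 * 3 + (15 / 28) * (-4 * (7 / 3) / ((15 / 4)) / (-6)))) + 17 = -7378 / 9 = -819.78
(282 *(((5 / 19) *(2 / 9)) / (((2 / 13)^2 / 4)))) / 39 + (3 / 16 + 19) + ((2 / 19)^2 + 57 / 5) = 26527583 / 259920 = 102.06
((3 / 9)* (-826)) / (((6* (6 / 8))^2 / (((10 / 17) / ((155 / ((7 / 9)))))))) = -46256 / 1152549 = -0.04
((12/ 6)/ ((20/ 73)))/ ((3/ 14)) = 34.07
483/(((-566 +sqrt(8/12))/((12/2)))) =-2460402/480533-1449 * sqrt(6)/480533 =-5.13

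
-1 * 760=-760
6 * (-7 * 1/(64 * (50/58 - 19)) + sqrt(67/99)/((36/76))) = 609/16832 + 38 * sqrt(737)/99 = 10.46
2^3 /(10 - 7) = 8 /3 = 2.67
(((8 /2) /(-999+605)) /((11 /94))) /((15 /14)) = -2632 /32505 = -0.08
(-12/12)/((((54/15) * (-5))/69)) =23/6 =3.83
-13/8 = -1.62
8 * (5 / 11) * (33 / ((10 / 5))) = 60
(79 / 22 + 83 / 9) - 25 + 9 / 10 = -5587 / 495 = -11.29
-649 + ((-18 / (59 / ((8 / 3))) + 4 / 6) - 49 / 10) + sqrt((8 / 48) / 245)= -1157663 / 1770 + sqrt(30) / 210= -654.02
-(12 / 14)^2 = -36 / 49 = -0.73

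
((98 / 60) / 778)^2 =2401 / 544755600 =0.00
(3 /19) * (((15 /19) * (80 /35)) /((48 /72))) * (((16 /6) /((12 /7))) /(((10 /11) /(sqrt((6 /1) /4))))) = 132 * sqrt(6) /361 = 0.90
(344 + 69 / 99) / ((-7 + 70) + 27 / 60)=227500 / 41877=5.43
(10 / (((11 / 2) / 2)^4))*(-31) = -79360 / 14641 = -5.42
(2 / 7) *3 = 6 / 7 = 0.86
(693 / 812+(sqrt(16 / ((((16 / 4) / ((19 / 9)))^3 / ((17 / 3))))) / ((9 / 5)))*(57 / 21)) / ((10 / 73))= 7227 / 1160+26353*sqrt(969) / 20412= 46.42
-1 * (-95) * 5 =475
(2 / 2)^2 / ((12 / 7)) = 7 / 12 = 0.58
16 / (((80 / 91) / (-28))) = -2548 / 5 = -509.60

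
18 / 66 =0.27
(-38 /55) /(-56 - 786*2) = 19 /44770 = 0.00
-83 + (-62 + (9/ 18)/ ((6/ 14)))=-863/ 6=-143.83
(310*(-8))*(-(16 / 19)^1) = 2088.42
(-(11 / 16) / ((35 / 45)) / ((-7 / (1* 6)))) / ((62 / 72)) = 2673 / 3038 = 0.88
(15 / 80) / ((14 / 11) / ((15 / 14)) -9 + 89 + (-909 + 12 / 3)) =-495 / 2174864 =-0.00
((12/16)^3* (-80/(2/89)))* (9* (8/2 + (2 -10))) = 108135/2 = 54067.50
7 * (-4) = -28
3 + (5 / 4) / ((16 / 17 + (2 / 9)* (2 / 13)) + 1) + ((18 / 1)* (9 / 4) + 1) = 709307 / 15716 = 45.13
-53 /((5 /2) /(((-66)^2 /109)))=-461736 /545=-847.22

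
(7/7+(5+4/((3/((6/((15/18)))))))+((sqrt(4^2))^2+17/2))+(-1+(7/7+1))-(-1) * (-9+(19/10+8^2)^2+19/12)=328237/75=4376.49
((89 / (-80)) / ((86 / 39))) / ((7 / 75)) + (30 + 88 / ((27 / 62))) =58948357 / 260064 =226.67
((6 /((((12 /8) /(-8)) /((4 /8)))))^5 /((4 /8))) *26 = -54525952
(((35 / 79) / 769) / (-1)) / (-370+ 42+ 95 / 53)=1855 / 1050324039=0.00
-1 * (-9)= 9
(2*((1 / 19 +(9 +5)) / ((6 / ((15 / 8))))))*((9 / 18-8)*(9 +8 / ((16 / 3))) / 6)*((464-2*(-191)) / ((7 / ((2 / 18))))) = -941175 / 608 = -1547.99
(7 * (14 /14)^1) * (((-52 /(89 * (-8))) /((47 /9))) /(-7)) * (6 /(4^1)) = -351 /16732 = -0.02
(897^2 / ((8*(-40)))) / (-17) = 804609 / 5440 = 147.91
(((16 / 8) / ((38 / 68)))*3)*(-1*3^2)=-1836 / 19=-96.63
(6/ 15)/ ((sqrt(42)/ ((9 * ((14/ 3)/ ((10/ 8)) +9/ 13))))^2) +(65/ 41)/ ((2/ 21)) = 385062549/ 12125750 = 31.76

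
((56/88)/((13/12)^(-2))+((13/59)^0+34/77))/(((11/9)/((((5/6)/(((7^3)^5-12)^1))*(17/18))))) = 2062525/6948606986919170496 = 0.00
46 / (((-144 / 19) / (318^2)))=-613766.50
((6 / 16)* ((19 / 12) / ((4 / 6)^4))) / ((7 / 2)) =1539 / 1792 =0.86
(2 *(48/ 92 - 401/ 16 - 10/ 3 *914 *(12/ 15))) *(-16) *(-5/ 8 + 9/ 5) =127741723/ 1380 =92566.47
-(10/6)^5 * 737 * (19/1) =-43759375/243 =-180079.73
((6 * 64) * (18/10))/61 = 3456/305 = 11.33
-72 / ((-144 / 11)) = 11 / 2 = 5.50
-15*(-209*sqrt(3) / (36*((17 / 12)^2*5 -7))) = 660*sqrt(3) / 23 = 49.70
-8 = -8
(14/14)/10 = 0.10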